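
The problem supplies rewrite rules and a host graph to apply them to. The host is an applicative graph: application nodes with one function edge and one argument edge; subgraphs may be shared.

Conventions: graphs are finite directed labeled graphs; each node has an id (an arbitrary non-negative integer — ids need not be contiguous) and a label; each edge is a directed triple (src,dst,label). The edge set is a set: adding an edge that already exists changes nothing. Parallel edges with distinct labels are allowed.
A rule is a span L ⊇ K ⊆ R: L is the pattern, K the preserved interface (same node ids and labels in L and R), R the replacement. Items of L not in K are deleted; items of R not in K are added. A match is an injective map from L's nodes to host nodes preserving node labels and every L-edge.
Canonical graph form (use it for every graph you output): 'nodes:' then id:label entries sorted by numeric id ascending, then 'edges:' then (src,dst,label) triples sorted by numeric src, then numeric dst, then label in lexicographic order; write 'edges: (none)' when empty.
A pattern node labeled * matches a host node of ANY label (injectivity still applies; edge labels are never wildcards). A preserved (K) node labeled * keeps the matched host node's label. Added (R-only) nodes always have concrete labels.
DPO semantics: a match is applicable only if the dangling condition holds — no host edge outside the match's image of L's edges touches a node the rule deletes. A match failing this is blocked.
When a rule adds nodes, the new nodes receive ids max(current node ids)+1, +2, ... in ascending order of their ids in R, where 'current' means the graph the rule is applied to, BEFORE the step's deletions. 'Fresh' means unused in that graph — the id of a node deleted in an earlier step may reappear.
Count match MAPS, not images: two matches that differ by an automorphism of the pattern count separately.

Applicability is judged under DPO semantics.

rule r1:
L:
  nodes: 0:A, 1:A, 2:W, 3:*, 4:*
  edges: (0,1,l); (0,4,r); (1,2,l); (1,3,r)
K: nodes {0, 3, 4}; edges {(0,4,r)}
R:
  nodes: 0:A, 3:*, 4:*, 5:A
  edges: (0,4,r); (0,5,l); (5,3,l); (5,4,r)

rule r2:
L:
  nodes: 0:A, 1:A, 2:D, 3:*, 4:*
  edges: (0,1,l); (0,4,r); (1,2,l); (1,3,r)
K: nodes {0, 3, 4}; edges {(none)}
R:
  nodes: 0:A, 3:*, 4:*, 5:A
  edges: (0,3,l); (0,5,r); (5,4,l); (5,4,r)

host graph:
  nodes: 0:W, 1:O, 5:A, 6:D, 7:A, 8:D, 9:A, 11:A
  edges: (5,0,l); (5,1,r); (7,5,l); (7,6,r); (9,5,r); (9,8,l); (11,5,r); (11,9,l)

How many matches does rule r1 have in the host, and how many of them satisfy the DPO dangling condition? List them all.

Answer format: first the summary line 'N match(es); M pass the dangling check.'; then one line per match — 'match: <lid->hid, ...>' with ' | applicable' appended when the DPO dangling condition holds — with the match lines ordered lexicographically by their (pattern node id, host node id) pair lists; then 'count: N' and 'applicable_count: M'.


1 match(es); 0 pass the dangling check.
match: 0->7, 1->5, 2->0, 3->1, 4->6
count: 1
applicable_count: 0


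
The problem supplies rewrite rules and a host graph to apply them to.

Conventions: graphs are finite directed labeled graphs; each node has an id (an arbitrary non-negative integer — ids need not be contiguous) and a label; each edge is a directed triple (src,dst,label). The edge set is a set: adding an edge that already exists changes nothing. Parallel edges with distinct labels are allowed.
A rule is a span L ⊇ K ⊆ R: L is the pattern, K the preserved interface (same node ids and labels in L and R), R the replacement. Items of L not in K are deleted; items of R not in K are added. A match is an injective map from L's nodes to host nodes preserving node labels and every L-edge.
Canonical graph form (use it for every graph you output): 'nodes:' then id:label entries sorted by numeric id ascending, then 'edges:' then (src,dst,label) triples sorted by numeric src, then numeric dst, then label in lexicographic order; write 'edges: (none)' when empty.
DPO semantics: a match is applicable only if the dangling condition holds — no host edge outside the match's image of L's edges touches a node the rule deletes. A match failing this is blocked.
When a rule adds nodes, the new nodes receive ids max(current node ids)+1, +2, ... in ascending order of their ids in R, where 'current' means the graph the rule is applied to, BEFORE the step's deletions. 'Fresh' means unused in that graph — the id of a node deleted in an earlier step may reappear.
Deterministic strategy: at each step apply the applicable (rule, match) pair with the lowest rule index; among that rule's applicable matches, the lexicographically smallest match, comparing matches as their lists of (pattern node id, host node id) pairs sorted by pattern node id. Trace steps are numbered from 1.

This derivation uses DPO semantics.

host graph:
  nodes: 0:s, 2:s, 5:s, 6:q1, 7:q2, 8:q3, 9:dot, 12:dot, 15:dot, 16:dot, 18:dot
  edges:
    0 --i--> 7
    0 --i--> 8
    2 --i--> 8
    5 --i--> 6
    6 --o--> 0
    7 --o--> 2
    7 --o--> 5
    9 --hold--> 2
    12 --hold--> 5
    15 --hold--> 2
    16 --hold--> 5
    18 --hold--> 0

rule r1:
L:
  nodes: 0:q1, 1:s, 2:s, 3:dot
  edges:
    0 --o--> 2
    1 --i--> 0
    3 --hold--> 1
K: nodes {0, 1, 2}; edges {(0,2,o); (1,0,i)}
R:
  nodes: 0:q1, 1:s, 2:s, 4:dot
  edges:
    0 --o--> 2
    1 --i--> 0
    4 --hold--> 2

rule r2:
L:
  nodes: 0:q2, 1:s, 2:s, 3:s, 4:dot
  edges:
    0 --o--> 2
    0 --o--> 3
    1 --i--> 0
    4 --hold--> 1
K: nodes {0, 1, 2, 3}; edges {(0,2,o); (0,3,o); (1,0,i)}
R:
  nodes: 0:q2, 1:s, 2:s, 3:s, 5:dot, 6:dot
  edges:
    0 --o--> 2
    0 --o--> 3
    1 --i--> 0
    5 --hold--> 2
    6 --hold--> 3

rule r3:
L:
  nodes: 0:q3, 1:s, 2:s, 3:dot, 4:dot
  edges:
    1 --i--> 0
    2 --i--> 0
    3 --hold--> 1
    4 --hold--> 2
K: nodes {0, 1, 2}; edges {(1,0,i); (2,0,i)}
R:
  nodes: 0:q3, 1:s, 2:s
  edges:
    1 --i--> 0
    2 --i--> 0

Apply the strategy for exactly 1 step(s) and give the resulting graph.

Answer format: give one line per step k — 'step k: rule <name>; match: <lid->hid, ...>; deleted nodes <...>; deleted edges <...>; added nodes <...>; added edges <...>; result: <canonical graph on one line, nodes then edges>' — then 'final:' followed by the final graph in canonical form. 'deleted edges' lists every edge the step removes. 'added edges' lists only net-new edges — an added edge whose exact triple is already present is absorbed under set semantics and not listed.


step 1: rule r1; match: 0->6, 1->5, 2->0, 3->12; deleted nodes 12; deleted edges (12,5,hold); added nodes 19; added edges (19,0,hold); result: nodes: 0:s, 2:s, 5:s, 6:q1, 7:q2, 8:q3, 9:dot, 15:dot, 16:dot, 18:dot, 19:dot edges: (0,7,i); (0,8,i); (2,8,i); (5,6,i); (6,0,o); (7,2,o); (7,5,o); (9,2,hold); (15,2,hold); (16,5,hold); (18,0,hold); (19,0,hold)
final:
nodes: 0:s, 2:s, 5:s, 6:q1, 7:q2, 8:q3, 9:dot, 15:dot, 16:dot, 18:dot, 19:dot
edges: (0,7,i); (0,8,i); (2,8,i); (5,6,i); (6,0,o); (7,2,o); (7,5,o); (9,2,hold); (15,2,hold); (16,5,hold); (18,0,hold); (19,0,hold)


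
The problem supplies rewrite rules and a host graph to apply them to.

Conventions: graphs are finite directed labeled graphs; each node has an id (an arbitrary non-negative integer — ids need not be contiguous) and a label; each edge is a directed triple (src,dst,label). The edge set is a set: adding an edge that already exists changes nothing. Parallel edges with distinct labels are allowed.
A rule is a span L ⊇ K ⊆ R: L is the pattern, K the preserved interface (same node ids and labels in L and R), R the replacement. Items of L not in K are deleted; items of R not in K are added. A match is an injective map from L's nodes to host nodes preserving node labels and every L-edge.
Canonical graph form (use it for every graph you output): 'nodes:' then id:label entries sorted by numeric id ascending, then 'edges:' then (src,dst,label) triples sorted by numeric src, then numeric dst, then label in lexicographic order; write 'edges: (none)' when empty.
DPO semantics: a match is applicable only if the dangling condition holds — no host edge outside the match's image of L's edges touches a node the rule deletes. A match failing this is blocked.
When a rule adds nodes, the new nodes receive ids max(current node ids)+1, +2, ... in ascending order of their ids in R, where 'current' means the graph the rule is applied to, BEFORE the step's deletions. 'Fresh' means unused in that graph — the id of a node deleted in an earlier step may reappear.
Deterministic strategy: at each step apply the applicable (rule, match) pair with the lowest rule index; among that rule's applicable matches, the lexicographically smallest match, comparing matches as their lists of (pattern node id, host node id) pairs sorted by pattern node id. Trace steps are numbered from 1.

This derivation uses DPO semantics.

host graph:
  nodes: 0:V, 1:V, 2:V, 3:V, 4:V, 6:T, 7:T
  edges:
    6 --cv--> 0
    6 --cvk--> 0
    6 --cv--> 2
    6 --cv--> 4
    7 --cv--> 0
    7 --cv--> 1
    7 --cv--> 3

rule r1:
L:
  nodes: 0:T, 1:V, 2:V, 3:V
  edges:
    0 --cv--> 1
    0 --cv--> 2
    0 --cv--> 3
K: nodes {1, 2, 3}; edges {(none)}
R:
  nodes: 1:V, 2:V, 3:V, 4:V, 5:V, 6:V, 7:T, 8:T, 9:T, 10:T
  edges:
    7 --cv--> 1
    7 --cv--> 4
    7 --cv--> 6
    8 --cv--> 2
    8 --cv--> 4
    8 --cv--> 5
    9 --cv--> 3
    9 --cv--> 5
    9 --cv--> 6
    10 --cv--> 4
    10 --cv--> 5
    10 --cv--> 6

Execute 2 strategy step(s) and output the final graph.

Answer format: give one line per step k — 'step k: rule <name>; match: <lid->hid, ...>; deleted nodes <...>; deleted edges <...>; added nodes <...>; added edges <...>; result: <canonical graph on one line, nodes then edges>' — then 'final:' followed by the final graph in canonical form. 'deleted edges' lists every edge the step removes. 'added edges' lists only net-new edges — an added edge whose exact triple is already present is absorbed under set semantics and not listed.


step 1: rule r1; match: 0->7, 1->0, 2->1, 3->3; deleted nodes 7; deleted edges (7,0,cv); (7,1,cv); (7,3,cv); added nodes 8, 9, 10, 11, 12, 13, 14; added edges (11,0,cv); (11,8,cv); (11,10,cv); (12,1,cv); (12,8,cv); (12,9,cv); (13,3,cv); (13,9,cv); (13,10,cv); (14,8,cv); (14,9,cv); (14,10,cv); result: nodes: 0:V, 1:V, 2:V, 3:V, 4:V, 6:T, 8:V, 9:V, 10:V, 11:T, 12:T, 13:T, 14:T edges: (6,0,cv); (6,0,cvk); (6,2,cv); (6,4,cv); (11,0,cv); (11,8,cv); (11,10,cv); (12,1,cv); (12,8,cv); (12,9,cv); (13,3,cv); (13,9,cv); (13,10,cv); (14,8,cv); (14,9,cv); (14,10,cv)
step 2: rule r1; match: 0->11, 1->0, 2->8, 3->10; deleted nodes 11; deleted edges (11,0,cv); (11,8,cv); (11,10,cv); added nodes 15, 16, 17, 18, 19, 20, 21; added edges (18,0,cv); (18,15,cv); (18,17,cv); (19,8,cv); (19,15,cv); (19,16,cv); (20,10,cv); (20,16,cv); (20,17,cv); (21,15,cv); (21,16,cv); (21,17,cv); result: nodes: 0:V, 1:V, 2:V, 3:V, 4:V, 6:T, 8:V, 9:V, 10:V, 12:T, 13:T, 14:T, 15:V, 16:V, 17:V, 18:T, 19:T, 20:T, 21:T edges: (6,0,cv); (6,0,cvk); (6,2,cv); (6,4,cv); (12,1,cv); (12,8,cv); (12,9,cv); (13,3,cv); (13,9,cv); (13,10,cv); (14,8,cv); (14,9,cv); (14,10,cv); (18,0,cv); (18,15,cv); (18,17,cv); (19,8,cv); (19,15,cv); (19,16,cv); (20,10,cv); (20,16,cv); (20,17,cv); (21,15,cv); (21,16,cv); (21,17,cv)
final:
nodes: 0:V, 1:V, 2:V, 3:V, 4:V, 6:T, 8:V, 9:V, 10:V, 12:T, 13:T, 14:T, 15:V, 16:V, 17:V, 18:T, 19:T, 20:T, 21:T
edges: (6,0,cv); (6,0,cvk); (6,2,cv); (6,4,cv); (12,1,cv); (12,8,cv); (12,9,cv); (13,3,cv); (13,9,cv); (13,10,cv); (14,8,cv); (14,9,cv); (14,10,cv); (18,0,cv); (18,15,cv); (18,17,cv); (19,8,cv); (19,15,cv); (19,16,cv); (20,10,cv); (20,16,cv); (20,17,cv); (21,15,cv); (21,16,cv); (21,17,cv)


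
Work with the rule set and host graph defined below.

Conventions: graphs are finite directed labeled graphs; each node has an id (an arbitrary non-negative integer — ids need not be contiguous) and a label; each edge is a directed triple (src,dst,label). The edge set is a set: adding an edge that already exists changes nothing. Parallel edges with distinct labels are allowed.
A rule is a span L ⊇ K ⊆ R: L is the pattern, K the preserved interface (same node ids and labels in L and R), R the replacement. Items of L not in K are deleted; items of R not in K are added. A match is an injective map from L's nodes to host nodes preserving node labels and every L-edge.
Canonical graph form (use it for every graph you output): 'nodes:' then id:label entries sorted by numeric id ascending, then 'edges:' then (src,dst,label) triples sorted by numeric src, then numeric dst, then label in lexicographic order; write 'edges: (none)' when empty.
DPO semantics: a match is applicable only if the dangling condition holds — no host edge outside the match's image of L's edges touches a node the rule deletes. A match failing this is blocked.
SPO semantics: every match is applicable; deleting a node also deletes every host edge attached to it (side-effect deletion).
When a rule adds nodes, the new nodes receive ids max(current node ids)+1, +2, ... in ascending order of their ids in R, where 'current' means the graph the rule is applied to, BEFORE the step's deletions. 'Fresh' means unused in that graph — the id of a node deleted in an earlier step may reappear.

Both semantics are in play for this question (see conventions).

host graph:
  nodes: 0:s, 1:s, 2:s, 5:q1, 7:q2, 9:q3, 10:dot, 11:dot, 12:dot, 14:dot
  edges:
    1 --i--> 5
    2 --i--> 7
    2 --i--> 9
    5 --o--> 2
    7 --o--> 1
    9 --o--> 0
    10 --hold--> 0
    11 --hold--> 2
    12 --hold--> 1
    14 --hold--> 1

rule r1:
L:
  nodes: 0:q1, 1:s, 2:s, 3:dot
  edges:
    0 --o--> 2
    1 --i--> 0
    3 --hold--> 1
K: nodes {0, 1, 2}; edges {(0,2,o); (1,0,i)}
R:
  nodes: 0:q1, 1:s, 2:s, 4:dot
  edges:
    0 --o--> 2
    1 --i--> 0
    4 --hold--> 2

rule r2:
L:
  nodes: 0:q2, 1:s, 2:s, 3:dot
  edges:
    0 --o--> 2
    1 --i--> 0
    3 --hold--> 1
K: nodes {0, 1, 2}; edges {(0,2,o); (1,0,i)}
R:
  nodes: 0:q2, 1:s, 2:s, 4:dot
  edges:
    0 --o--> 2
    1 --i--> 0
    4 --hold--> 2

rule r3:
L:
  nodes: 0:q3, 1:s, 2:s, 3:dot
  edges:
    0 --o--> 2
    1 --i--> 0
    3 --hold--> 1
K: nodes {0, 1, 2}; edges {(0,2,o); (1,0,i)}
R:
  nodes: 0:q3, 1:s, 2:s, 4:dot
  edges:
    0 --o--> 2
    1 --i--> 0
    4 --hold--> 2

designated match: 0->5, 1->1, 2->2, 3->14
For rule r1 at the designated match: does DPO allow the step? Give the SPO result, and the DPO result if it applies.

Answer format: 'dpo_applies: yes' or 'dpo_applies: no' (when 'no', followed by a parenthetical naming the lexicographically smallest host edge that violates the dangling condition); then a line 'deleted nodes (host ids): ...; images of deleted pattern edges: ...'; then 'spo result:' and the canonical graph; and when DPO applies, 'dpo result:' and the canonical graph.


dpo_applies: yes
deleted nodes (host ids): 14; images of deleted pattern edges: (14,1,hold)
spo result:
nodes: 0:s, 1:s, 2:s, 5:q1, 7:q2, 9:q3, 10:dot, 11:dot, 12:dot, 15:dot
edges: (1,5,i); (2,7,i); (2,9,i); (5,2,o); (7,1,o); (9,0,o); (10,0,hold); (11,2,hold); (12,1,hold); (15,2,hold)
dpo result:
nodes: 0:s, 1:s, 2:s, 5:q1, 7:q2, 9:q3, 10:dot, 11:dot, 12:dot, 15:dot
edges: (1,5,i); (2,7,i); (2,9,i); (5,2,o); (7,1,o); (9,0,o); (10,0,hold); (11,2,hold); (12,1,hold); (15,2,hold)


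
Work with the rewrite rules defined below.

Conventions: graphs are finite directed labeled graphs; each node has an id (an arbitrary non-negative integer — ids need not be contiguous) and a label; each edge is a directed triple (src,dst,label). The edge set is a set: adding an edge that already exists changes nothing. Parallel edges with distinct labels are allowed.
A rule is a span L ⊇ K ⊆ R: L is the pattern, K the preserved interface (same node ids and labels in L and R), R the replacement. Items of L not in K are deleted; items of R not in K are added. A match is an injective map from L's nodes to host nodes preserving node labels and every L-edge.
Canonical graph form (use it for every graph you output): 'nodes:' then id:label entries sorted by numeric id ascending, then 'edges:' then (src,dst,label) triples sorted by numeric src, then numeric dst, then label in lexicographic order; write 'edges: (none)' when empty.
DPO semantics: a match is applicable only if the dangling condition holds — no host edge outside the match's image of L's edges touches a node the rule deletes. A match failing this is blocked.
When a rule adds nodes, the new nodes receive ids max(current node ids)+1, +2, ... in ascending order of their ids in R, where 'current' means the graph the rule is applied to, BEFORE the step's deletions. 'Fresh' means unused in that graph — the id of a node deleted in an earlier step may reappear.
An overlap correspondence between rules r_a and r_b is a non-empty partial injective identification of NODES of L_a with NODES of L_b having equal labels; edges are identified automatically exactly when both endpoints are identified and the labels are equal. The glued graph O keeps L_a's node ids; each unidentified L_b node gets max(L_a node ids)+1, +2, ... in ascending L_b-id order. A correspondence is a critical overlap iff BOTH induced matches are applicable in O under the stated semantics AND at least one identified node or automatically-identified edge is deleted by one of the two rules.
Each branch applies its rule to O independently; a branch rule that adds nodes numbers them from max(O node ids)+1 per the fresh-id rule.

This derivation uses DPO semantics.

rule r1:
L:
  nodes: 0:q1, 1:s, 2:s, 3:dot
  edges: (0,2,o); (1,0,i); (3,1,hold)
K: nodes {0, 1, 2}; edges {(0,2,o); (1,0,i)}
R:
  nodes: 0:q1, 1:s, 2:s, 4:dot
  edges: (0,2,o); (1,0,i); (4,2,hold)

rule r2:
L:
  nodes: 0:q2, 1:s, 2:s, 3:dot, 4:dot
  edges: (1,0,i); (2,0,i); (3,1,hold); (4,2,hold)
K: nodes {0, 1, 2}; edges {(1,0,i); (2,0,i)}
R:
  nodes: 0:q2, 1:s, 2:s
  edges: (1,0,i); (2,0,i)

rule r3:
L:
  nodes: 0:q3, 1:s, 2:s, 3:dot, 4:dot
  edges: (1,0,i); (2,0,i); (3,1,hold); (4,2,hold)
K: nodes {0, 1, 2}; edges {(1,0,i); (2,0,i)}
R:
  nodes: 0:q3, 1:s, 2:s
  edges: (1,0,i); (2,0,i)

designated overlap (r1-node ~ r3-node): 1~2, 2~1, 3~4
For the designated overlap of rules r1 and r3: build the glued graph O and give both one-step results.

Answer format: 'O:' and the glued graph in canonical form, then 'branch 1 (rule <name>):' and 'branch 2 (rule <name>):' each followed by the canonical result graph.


O:
nodes: 0:q1, 1:s, 2:s, 3:dot, 4:q3, 5:dot
edges: (0,2,o); (1,0,i); (1,4,i); (2,4,i); (3,1,hold); (5,2,hold)
branch 1 (rule r1):
nodes: 0:q1, 1:s, 2:s, 4:q3, 5:dot, 6:dot
edges: (0,2,o); (1,0,i); (1,4,i); (2,4,i); (5,2,hold); (6,2,hold)
branch 2 (rule r3):
nodes: 0:q1, 1:s, 2:s, 4:q3
edges: (0,2,o); (1,0,i); (1,4,i); (2,4,i)


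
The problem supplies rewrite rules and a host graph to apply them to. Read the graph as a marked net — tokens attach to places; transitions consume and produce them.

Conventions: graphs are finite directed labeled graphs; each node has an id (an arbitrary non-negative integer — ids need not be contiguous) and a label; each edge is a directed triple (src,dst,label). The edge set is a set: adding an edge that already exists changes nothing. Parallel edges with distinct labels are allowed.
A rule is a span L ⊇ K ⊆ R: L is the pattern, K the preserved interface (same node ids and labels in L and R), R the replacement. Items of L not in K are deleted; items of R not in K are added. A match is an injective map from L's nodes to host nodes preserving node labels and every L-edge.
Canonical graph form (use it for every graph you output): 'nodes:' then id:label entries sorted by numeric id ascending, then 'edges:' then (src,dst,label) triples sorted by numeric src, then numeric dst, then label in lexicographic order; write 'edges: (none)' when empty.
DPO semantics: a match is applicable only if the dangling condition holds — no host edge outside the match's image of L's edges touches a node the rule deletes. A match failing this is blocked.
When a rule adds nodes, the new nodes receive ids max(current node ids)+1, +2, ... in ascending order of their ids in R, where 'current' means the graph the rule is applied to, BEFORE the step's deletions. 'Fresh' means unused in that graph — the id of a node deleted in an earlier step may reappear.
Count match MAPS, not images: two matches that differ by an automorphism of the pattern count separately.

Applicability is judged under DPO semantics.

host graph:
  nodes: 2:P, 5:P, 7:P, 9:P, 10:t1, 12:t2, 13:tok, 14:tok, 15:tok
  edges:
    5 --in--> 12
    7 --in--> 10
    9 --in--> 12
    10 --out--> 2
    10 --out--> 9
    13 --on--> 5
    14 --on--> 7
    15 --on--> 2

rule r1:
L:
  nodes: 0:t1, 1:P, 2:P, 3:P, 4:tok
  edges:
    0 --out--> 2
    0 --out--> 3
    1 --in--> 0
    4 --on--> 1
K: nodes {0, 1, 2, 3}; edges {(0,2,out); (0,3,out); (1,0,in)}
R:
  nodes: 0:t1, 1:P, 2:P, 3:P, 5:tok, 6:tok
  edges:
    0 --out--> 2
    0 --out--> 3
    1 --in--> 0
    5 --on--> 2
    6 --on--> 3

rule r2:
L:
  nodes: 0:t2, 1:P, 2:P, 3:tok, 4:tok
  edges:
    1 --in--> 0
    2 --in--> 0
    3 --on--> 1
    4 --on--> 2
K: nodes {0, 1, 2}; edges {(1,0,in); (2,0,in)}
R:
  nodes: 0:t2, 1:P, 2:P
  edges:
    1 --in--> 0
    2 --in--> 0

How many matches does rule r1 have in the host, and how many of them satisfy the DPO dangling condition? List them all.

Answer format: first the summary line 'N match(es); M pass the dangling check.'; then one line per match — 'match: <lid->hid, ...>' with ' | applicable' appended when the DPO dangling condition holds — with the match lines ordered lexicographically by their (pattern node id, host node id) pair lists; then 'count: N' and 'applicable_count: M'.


2 match(es); 2 pass the dangling check.
match: 0->10, 1->7, 2->2, 3->9, 4->14 | applicable
match: 0->10, 1->7, 2->9, 3->2, 4->14 | applicable
count: 2
applicable_count: 2


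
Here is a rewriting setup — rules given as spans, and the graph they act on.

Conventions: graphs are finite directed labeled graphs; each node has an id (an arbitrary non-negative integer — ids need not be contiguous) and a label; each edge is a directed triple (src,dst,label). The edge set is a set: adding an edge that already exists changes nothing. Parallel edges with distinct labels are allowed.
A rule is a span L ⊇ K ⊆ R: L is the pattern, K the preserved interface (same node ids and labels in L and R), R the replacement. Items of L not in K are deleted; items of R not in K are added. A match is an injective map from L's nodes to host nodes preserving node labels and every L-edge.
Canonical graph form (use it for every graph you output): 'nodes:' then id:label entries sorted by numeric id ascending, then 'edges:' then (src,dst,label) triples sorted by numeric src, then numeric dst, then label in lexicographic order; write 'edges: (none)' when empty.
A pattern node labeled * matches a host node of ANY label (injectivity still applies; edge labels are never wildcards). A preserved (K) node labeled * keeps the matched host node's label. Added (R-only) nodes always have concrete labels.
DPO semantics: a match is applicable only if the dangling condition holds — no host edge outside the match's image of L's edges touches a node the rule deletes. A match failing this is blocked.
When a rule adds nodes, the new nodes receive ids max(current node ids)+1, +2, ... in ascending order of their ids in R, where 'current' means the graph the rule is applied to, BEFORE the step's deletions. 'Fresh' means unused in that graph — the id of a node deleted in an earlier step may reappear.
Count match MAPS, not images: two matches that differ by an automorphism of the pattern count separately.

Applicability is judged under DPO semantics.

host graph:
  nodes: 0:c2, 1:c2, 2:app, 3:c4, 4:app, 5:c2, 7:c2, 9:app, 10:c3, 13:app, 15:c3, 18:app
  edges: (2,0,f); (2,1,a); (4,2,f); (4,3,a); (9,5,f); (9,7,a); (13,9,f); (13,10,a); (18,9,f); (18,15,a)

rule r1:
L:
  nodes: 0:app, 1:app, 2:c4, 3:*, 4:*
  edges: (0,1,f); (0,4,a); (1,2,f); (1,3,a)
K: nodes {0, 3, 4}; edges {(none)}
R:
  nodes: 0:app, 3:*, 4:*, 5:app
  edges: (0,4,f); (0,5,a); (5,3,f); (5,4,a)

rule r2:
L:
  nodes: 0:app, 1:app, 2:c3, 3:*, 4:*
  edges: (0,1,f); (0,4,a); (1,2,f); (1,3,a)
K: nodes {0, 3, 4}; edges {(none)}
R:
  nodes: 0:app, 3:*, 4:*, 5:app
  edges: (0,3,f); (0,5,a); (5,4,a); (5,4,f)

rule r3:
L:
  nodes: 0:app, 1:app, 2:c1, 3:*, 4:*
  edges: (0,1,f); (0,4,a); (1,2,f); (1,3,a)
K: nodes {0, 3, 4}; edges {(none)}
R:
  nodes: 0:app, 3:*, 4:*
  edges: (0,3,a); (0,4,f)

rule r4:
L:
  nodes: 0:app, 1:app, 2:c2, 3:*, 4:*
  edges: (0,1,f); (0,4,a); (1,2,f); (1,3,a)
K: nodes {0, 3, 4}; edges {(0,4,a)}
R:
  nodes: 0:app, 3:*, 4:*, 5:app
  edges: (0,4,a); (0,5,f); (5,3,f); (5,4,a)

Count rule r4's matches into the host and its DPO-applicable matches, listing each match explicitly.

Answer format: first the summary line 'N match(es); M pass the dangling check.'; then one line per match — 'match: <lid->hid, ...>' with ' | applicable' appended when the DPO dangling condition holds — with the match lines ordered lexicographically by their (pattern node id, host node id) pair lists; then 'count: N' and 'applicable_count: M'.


3 match(es); 1 pass the dangling check.
match: 0->4, 1->2, 2->0, 3->1, 4->3 | applicable
match: 0->13, 1->9, 2->5, 3->7, 4->10
match: 0->18, 1->9, 2->5, 3->7, 4->15
count: 3
applicable_count: 1


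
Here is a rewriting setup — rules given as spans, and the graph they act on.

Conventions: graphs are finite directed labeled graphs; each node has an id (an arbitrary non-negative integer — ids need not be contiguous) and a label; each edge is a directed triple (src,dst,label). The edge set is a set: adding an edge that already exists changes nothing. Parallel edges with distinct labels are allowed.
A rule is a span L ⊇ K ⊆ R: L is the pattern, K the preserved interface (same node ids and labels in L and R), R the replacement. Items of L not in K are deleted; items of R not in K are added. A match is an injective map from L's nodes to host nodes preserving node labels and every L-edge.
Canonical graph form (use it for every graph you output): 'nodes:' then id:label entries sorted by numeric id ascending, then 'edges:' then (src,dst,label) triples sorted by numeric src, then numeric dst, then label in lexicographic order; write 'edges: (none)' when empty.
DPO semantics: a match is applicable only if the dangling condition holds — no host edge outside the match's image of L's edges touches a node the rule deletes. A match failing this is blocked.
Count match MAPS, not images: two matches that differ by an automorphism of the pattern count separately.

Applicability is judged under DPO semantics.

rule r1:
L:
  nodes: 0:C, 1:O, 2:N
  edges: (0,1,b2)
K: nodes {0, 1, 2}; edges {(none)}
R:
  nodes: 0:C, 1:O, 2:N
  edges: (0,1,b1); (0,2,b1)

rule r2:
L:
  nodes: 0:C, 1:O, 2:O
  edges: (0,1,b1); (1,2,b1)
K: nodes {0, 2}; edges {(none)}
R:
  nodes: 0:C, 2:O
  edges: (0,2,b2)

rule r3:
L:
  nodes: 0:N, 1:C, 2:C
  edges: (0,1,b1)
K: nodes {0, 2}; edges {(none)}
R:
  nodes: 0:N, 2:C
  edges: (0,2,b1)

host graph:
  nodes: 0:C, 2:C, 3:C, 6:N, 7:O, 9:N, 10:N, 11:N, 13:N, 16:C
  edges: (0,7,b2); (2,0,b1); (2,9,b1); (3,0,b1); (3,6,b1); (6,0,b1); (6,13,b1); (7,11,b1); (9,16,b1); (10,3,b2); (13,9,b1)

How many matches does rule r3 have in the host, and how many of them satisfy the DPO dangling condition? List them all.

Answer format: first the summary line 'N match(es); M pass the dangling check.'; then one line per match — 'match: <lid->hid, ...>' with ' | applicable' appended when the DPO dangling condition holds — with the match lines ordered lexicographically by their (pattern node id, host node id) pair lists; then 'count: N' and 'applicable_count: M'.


6 match(es); 3 pass the dangling check.
match: 0->6, 1->0, 2->2
match: 0->6, 1->0, 2->3
match: 0->6, 1->0, 2->16
match: 0->9, 1->16, 2->0 | applicable
match: 0->9, 1->16, 2->2 | applicable
match: 0->9, 1->16, 2->3 | applicable
count: 6
applicable_count: 3


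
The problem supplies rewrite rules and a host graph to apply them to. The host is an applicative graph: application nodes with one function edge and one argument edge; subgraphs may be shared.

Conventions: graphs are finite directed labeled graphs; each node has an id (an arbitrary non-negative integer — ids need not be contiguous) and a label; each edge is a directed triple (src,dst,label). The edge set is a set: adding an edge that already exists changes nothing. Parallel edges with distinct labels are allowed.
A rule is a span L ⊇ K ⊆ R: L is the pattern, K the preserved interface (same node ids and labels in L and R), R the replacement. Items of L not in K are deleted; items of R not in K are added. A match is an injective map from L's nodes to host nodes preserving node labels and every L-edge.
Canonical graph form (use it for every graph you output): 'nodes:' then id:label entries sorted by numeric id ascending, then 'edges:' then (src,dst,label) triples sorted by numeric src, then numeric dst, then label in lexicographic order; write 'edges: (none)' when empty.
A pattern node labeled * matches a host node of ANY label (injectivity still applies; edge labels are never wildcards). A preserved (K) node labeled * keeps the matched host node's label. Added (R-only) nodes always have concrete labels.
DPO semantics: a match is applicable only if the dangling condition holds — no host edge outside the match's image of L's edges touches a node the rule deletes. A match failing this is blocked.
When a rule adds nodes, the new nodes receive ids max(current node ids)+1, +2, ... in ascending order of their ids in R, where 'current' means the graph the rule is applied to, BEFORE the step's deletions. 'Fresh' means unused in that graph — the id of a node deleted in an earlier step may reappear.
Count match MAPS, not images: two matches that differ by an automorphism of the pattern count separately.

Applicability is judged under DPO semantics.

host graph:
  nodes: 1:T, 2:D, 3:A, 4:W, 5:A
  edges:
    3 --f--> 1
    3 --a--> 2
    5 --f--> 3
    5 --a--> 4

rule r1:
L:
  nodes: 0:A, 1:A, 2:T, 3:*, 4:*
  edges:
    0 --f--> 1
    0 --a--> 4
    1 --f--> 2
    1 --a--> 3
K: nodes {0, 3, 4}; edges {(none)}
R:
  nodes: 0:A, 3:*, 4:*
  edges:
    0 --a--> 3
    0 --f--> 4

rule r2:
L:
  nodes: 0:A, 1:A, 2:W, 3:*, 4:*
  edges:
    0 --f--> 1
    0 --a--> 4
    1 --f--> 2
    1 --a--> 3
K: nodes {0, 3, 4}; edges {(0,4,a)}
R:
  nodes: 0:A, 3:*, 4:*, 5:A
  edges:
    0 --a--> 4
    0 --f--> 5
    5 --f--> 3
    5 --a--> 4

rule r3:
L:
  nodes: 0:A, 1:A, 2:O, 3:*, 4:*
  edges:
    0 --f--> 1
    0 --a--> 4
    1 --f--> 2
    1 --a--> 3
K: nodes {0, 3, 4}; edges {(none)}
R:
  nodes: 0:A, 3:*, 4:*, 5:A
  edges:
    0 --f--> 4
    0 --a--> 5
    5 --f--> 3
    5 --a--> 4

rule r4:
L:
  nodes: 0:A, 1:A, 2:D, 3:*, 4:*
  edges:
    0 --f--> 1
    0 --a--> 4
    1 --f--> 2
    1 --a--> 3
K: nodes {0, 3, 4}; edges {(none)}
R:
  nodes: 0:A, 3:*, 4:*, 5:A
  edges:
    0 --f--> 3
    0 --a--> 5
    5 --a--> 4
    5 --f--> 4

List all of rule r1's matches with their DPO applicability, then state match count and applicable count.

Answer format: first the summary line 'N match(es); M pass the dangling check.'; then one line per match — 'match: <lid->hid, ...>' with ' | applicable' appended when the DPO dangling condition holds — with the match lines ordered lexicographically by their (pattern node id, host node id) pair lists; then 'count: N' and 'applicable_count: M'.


1 match(es); 1 pass the dangling check.
match: 0->5, 1->3, 2->1, 3->2, 4->4 | applicable
count: 1
applicable_count: 1


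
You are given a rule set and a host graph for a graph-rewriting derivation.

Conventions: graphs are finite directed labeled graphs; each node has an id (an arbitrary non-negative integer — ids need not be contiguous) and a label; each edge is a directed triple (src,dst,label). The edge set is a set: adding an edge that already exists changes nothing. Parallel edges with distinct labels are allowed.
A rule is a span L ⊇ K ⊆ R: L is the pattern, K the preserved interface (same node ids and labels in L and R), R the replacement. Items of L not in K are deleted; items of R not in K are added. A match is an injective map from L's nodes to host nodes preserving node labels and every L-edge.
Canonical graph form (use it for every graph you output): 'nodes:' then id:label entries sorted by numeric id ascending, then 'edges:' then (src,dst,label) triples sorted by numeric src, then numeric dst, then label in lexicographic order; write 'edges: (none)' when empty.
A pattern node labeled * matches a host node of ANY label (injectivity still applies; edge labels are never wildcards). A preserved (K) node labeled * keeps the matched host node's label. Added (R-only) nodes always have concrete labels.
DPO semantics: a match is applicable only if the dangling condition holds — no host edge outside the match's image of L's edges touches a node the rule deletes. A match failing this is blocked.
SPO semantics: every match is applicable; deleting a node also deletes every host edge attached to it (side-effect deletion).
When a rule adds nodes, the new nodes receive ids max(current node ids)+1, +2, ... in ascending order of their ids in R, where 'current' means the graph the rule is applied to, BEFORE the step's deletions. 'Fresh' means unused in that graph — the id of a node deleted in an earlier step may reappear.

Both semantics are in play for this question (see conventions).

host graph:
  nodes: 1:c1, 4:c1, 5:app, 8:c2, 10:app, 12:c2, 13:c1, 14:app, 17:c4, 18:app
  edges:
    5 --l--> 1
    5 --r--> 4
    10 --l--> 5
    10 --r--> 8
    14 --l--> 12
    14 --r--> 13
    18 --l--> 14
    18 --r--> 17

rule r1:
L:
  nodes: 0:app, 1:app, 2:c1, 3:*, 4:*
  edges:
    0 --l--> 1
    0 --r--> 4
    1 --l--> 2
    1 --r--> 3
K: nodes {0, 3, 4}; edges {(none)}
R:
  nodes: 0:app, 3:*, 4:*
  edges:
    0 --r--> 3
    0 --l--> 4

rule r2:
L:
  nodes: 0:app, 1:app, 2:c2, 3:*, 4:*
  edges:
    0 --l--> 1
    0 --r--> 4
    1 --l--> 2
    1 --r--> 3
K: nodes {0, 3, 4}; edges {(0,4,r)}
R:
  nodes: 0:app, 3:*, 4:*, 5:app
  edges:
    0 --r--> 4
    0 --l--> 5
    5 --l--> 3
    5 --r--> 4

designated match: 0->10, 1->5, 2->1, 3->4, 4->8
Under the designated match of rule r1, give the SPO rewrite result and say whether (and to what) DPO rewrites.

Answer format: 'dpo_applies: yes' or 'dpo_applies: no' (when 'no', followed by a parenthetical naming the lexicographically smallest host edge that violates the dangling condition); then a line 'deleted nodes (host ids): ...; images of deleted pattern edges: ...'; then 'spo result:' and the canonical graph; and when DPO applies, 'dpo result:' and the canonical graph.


dpo_applies: yes
deleted nodes (host ids): 1, 5; images of deleted pattern edges: (5,1,l); (5,4,r); (10,5,l); (10,8,r)
spo result:
nodes: 4:c1, 8:c2, 10:app, 12:c2, 13:c1, 14:app, 17:c4, 18:app
edges: (10,4,r); (10,8,l); (14,12,l); (14,13,r); (18,14,l); (18,17,r)
dpo result:
nodes: 4:c1, 8:c2, 10:app, 12:c2, 13:c1, 14:app, 17:c4, 18:app
edges: (10,4,r); (10,8,l); (14,12,l); (14,13,r); (18,14,l); (18,17,r)


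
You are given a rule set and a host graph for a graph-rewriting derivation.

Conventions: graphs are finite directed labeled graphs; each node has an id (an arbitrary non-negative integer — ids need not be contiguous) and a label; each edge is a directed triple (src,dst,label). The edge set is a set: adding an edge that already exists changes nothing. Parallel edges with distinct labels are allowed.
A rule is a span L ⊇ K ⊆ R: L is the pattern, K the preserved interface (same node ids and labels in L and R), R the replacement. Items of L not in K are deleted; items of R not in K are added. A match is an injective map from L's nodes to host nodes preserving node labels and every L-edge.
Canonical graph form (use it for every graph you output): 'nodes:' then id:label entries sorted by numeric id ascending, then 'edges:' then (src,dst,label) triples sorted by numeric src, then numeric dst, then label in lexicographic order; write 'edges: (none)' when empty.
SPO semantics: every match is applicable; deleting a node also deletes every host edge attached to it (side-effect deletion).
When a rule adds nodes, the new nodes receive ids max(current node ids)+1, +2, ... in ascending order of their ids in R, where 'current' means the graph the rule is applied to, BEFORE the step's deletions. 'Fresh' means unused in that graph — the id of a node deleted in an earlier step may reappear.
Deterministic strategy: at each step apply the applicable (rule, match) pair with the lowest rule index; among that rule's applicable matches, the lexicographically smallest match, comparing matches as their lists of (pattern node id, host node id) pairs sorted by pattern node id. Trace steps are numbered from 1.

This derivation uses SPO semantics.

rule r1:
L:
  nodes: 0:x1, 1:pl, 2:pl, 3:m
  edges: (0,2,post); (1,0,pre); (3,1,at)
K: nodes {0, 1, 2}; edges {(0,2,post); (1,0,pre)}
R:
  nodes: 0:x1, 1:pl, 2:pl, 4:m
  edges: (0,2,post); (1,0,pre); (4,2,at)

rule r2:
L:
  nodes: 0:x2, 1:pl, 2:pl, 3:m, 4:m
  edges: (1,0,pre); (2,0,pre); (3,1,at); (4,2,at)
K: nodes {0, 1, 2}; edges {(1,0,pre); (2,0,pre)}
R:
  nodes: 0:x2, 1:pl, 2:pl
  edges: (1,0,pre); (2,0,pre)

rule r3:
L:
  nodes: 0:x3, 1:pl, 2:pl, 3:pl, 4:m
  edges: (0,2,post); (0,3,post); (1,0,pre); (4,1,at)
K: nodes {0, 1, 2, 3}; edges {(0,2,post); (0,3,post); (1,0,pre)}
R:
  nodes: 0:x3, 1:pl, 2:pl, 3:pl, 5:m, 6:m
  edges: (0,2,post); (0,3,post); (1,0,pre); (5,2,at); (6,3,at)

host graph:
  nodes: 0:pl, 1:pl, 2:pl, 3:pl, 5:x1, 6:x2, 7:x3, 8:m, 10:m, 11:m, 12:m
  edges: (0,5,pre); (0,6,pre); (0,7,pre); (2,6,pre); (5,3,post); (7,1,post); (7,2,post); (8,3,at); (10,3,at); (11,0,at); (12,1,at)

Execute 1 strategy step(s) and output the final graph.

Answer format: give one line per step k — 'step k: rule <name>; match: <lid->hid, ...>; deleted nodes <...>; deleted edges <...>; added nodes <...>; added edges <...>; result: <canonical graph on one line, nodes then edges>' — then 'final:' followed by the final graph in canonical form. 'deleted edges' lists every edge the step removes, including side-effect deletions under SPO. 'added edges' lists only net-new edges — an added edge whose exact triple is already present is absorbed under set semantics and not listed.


step 1: rule r1; match: 0->5, 1->0, 2->3, 3->11; deleted nodes 11; deleted edges (11,0,at); added nodes 13; added edges (13,3,at); result: nodes: 0:pl, 1:pl, 2:pl, 3:pl, 5:x1, 6:x2, 7:x3, 8:m, 10:m, 12:m, 13:m edges: (0,5,pre); (0,6,pre); (0,7,pre); (2,6,pre); (5,3,post); (7,1,post); (7,2,post); (8,3,at); (10,3,at); (12,1,at); (13,3,at)
final:
nodes: 0:pl, 1:pl, 2:pl, 3:pl, 5:x1, 6:x2, 7:x3, 8:m, 10:m, 12:m, 13:m
edges: (0,5,pre); (0,6,pre); (0,7,pre); (2,6,pre); (5,3,post); (7,1,post); (7,2,post); (8,3,at); (10,3,at); (12,1,at); (13,3,at)


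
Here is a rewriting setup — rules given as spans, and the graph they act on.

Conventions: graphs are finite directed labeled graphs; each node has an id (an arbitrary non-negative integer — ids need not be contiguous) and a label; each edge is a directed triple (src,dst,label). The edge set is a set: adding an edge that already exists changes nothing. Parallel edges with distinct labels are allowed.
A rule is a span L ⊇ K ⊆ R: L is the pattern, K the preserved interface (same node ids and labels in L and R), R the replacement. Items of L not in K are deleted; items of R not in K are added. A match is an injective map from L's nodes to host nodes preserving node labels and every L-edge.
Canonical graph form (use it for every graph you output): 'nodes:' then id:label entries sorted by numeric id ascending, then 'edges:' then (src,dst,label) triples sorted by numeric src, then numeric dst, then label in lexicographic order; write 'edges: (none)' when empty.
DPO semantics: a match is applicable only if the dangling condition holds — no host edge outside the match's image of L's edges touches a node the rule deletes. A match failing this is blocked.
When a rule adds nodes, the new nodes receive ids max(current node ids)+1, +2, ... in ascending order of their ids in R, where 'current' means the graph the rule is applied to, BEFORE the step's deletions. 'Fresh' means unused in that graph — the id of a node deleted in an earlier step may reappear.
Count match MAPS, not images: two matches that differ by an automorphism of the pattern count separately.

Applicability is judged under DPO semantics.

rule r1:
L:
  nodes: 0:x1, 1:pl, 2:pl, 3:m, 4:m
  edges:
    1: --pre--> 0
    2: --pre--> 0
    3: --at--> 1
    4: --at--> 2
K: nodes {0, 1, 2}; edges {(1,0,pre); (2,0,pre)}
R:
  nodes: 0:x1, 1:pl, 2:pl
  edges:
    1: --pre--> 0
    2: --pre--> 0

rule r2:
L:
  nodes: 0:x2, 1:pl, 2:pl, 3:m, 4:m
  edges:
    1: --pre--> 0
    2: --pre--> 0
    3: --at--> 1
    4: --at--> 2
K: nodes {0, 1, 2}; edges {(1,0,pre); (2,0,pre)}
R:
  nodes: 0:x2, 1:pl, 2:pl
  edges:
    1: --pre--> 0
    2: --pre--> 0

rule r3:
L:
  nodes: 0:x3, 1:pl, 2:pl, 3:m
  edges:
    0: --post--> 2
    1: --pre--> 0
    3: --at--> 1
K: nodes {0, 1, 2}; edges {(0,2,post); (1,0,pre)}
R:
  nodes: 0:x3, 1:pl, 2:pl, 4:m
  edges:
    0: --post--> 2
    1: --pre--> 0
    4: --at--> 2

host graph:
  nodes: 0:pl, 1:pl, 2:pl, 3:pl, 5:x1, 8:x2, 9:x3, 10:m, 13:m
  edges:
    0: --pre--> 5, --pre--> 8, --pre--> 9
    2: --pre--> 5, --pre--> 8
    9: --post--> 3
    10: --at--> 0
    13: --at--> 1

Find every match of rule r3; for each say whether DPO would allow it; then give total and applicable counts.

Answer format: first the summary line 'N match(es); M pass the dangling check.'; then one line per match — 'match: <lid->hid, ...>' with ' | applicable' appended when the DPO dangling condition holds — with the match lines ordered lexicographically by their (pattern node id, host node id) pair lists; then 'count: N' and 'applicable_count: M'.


1 match(es); 1 pass the dangling check.
match: 0->9, 1->0, 2->3, 3->10 | applicable
count: 1
applicable_count: 1
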